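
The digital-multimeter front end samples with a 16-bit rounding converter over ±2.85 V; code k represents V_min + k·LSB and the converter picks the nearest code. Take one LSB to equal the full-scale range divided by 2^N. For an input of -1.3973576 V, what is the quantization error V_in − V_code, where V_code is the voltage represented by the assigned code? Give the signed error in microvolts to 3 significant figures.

Range = 2.85 − (-2.85) = 5.7 V. LSB = 5.7 V / 2^16 ≈ 86.98 µV.
Position in LSBs: (-1.3973576 − (-2.85)) × 65536/5.7 = 16701.8197; rounding gives k = 16702.
V_code = -2.85 + (16702/65536) × 5.7 = -1.3973419189 V.
e = -1.3973576 − (-1.3973419189) = −15.7 µV.

−15.7 µV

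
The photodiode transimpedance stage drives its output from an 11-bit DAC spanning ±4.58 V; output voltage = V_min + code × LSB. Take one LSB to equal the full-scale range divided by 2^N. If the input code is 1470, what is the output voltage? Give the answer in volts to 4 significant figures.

Span: 4.58 V − (-4.58 V) = 9.16 V. LSB = 9.16 V / 2^11.
V_out = V_min + code × LSB = -4.58 V + 1470 × 9.16 V / 2048
      = -4.58 V + 6.57480 V = 1.99480 V.

1.995 V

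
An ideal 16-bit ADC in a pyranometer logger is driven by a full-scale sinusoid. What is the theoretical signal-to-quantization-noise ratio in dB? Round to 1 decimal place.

Ideal quantization SNR: 6.02 × 16 + 1.76 dB = 98.1 dB.

98.1 dB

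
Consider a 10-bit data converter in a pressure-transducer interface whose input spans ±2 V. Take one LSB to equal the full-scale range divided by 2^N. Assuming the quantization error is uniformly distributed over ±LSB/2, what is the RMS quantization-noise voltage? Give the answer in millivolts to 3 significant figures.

1.13 mV

Span: 2 V − (-2 V) = 4 V.
LSB = 4 V ÷ 2^10 = 4/1024 V = 3.9063 mV.
V_rms = LSB/√12 = 3.9063 mV / √12 = 1.13 mV.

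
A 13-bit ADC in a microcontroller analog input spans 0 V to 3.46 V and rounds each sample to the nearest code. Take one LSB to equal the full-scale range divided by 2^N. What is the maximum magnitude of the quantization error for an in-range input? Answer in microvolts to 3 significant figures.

V_FS = 3.46 V.
LSB = 3.46 V ÷ 2^13 = 3.46/8192 V = 422.36 µV.
A rounding quantizer has |error| ≤ LSB/2 = 211 µV.

211 µV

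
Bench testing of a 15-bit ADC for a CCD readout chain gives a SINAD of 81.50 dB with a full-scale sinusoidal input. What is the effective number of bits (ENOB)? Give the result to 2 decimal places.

13.25 bits

ENOB = (SINAD − 1.76) / 6.02 = (81.50 − 1.76) / 6.02 = 79.74 / 6.02 = 13.2458.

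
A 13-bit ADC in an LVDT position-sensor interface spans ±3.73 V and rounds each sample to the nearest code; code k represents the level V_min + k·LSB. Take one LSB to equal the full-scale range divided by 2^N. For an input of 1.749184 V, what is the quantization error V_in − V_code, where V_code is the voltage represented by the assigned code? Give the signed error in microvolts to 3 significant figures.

−164 µV

Span: 3.73 V − (-3.73 V) = 7.46 V. LSB = 7.46 V / 2^13 ≈ 0.9106 mV.
Position in LSBs: (1.749184 − (-3.73)) × 8192/7.46 = 6016.8197; rounding gives k = 6017.
V_code = -3.73 + (6017/8192) × 7.46 = 1.749348145 V.
Error = V_in − V_code = 1.749184 − (1.749348145) = −164 µV.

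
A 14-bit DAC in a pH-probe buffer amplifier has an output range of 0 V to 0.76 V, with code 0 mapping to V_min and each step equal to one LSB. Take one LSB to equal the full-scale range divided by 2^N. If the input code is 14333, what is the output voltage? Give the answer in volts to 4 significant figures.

V_FS = 0.76 V. LSB = 0.76 V / 2^14.
V_out = V_min + code × LSB = 0 V + 14333 × 0.76 V / 16384
      = 0 + 0.664861 = 0.664861 V.

0.6649 V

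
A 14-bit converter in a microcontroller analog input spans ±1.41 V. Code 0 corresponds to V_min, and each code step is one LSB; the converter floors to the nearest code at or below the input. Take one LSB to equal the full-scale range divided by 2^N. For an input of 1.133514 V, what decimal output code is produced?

14777

The full-scale span is 1.41 − (-1.41) = 2.82 V. LSB = 2.82 V / 2^14 ≈ 172.1 µV.
code = ⌊(V_in − V_min)/LSB⌋ = ⌊(V_in − V_min) × 2^14 / range⌋
     = ⌊(1.133514 − (-1.41)) × 16384 / 2.82⌋ = ⌊2.543514 × 16384/2.82⌋
     = ⌊14777.636⌋ = 14777.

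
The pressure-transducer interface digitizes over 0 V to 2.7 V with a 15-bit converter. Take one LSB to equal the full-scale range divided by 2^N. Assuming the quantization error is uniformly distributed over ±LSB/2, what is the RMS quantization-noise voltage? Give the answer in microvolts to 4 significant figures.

V_FS = 2.7 V.
LSB = 2.7 V ÷ 2^15 = 2.7/32768 V = 82.3975 µV.
RMS of a uniform error over width LSB is LSB/√12 = 23.79 µV.

23.79 µV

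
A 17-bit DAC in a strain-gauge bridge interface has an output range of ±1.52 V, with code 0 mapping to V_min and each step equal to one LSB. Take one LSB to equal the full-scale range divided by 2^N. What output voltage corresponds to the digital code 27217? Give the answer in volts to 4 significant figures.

-0.8887 V

Full-scale range = 1.52 V − (-1.52 V) = 3.04 V. LSB = 3.04 V / 2^17.
V_out = -1.52 + 27217 × (3.04/131072) V
      = -1.52 V + 0.631254 V = -0.888746 V.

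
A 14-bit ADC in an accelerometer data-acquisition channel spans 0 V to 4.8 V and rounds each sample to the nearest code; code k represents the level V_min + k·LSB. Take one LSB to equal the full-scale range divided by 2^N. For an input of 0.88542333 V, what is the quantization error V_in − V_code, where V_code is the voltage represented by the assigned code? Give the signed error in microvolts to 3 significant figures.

Range is 4.8 V. LSB = 4.8 V / 2^14 ≈ 293.0 µV.
Position in LSBs: (0.88542333 − (0)) × 16384/4.8 = 3022.2450; rounding gives k = 3022.
V_code = 0 + (3022/16384) × 4.8 = 0.88535156250 V.
Error = V_in − V_code = 0.88542333 − (0.88535156250) = +71.8 µV.

+71.8 µV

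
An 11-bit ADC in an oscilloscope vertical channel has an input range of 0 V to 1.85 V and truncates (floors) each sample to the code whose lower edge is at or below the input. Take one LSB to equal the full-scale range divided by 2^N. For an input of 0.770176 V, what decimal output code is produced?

V_FS = 1.85 V. LSB = 1.85 V / 2^11 ≈ 0.9033 mV.
code = ⌊(V_in − V_min)/LSB⌋ = ⌊(V_in − V_min) × 2^11 / range⌋
     = ⌊(0.770176 − (0)) × 2048 / 1.85⌋ = ⌊0.770176 × 2048/1.85⌋
     = ⌊852.606⌋ = 852.

852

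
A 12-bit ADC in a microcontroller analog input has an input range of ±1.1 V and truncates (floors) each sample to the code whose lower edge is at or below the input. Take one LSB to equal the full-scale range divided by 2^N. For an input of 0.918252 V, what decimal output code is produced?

Span: 1.1 V − (-1.1 V) = 2.2 V. LSB = 2.2 V / 2^12 ≈ 0.5371 mV.
(V_in − V_min) × 2^12/range = (0.918252 − (-1.1)) × 4096/2.2 = 3757.618.
Floor → code = 3757.

3757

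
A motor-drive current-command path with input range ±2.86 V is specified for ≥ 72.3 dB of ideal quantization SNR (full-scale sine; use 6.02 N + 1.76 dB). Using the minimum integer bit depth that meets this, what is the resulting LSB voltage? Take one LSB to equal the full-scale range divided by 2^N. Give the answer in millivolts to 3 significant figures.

Full-scale range = 2.86 V − (-2.86 V) = 5.72 V.
Required N = ⌈(72.3 − 1.76)/6.02⌉ = ⌈11.718⌉ = 12.
LSB = 5.72 V ÷ 2^12 = 5.72/4096 V = 1.40 mV.

1.40 mV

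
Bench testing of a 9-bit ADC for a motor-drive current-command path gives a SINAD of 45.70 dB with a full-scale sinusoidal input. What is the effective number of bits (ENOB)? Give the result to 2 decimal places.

Inverting SNR = 6.02 N + 1.76: N_eff = (45.70 − 1.76)/6.02 = 7.2990.

7.30 bits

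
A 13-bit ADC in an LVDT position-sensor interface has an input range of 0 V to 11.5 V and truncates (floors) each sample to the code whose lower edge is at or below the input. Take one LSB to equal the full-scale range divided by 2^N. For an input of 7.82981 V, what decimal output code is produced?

5577

V_FS = 11.5 V. LSB = 11.5 V / 2^13 ≈ 1.404 mV.
code = ⌊(V_in − V_min)/LSB⌋ = ⌊(V_in − V_min) × 2^13 / range⌋
     = ⌊(7.82981 − (0)) × 8192 / 11.5⌋ = ⌊7.82981 × 8192/11.5⌋
     = ⌊5577.548⌋ = 5577.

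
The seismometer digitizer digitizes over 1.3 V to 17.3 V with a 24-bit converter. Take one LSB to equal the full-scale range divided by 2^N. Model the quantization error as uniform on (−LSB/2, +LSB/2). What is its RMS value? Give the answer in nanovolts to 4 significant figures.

The full-scale span is 17.3 − (1.3) = 16 V.
Step size = 16/16777216 V = 0.953674 µV.
V_rms = LSB/√12 = 0.953674 µV / √12 = 275.3 nV.

275.3 nV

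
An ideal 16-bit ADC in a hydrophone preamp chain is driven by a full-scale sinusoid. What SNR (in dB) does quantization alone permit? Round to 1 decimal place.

For an ideal N-bit converter with full-scale sine input, SNR = 6.02 N + 1.76 dB. SNR = 6.02 × 16 + 1.76 = 96.32 + 1.76 = 98.08 dB.

98.1 dB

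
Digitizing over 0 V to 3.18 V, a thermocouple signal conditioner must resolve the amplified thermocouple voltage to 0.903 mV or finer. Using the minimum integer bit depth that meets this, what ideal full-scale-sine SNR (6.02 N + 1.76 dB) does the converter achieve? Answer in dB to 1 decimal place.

74.0 dB

Full-scale range = 3.18 V.
Required number of levels: 3.18/0.903 mV = 3521.6; smallest N with 2^N ≥ that is 12.
6.02(12) + 1.76 = 74.00 dB.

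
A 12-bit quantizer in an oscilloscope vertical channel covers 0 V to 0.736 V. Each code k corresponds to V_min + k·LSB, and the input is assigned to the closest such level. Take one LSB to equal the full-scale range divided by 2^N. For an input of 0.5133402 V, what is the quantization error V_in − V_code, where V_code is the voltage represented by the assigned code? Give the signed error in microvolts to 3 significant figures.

−27.0 µV

Span = 0.736 V. LSB = 0.736 V / 2^12 ≈ 179.7 µV.
Position in LSBs: (0.5133402 − (0)) × 4096/0.736 = 2856.8498; rounding gives k = 2857.
Reconstructed level: 0 + 2857 × 0.736/4096 V = 0.5133671875 V.
V_in − V_code = 0.5133402 − (0.5133671875) = −27.0 µV.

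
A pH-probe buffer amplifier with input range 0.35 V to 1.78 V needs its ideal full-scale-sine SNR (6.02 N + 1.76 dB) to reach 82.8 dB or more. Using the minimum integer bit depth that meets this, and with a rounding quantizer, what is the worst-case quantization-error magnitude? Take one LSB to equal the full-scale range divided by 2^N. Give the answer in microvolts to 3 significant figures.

Full-scale range = 1.78 V − (0.35 V) = 1.43 V.
N ≥ (82.8 − 1.76)/6.02 = 13.462 → N_min = 14.
One LSB is 1.43 V / 16384 = 87.280 µV.
|e|_max = LSB/2 = 43.6 µV.

43.6 µV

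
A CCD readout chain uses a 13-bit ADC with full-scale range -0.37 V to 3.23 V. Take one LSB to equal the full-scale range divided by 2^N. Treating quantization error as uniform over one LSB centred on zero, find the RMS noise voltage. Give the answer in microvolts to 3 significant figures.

127 µV

Range = 3.23 − (-0.37) = 3.6 V.
LSB = 3.6 V ÷ 2^13 = 3.6/8192 V = 439.45 µV.
V_rms = LSB/√12 = 439.45 µV / √12 = 127 µV.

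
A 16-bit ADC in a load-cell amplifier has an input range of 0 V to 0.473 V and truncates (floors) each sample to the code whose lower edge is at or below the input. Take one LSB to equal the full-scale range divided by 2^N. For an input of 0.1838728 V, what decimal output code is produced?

25476

Range is 0.473 V. LSB = 0.473 V / 2^16 ≈ 7.217 µV.
(V_in − V_min) × 2^16/range = (0.1838728 − (0)) × 65536/0.473 = 25476.296.
Floor → code = 25476.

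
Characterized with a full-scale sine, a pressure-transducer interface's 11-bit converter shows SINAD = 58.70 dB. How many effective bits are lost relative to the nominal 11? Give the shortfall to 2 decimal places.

1.54 bits

N_eff = (58.70 − 1.76)/6.02 = 9.4585 bits.
11 − 9.4585 = 1.54 bits below nominal.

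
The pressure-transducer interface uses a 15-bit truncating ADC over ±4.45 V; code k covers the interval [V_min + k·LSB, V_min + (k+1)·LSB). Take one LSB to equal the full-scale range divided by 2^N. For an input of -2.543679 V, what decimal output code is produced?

7018

Range = 4.45 − (-4.45) = 8.9 V. LSB = 8.9 V / 2^15 ≈ 271.6 µV.
code = ⌊(V_in − V_min)/LSB⌋ = ⌊(V_in − V_min) × 2^15 / range⌋
     = ⌊(-2.543679 − (-4.45)) × 32768 / 8.9⌋ = ⌊1.906321 × 32768/8.9⌋
     = ⌊7018.688⌋ = 7018.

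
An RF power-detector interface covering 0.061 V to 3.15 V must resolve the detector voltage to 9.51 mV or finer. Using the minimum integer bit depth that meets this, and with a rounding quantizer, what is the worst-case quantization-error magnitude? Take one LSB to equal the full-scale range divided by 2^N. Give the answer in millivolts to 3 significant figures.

3.02 mV

Range = 3.15 − (0.061) = 3.089 V.
3.089 V / 9.51 mV = 324.8. Since 2^8 = 256 and 2^9 = 512, N = 9.
LSB = 3.089 V ÷ 2^9 = 3.089/512 V = 6.0332 mV.
|e|_max = LSB/2 = 3.02 mV.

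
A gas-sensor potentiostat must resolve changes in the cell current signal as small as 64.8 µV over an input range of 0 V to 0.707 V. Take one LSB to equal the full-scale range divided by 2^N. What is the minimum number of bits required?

V_FS = 0.707 V.
0.707 V / 64.8 µV = 10910. Since 2^13 = 8192 and 2^14 = 16384, N = 14.

14 bits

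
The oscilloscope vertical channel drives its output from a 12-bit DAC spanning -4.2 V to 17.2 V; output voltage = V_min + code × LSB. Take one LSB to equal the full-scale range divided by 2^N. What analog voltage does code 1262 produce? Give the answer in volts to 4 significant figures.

Full-scale range = 17.2 V − (-4.2 V) = 21.4 V. LSB = 21.4 V / 2^12.
V_out = -4.2 + 1262 × (21.4/4096) V
      = -4.2 + 6.59346 = 2.39346 V.

2.393 V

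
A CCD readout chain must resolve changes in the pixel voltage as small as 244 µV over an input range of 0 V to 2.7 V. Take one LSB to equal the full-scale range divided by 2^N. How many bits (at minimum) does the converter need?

Range is 2.7 V.
Levels needed ≥ 2.7/244 µV = 11070. 2^14 = 16384 suffices, so N_min = 14.

14 bits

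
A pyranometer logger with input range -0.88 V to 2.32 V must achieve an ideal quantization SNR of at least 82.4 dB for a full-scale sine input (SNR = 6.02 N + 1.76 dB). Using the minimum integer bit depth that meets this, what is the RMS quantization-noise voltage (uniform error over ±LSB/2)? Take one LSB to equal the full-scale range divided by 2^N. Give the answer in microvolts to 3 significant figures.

56.4 µV

The full-scale span is 2.32 − (-0.88) = 3.2 V.
6.02 N + 1.76 ≥ 82.4 gives N ≥ 13.395, so the minimum integer is 14.
Step size = 3.2/16384 V = 195.31 µV.
RMS noise = LSB/√12 = 56.4 µV.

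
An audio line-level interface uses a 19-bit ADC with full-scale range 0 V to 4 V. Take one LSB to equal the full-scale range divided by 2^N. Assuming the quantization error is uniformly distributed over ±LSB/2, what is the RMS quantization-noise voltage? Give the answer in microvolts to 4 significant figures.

V_FS = 4 V.
LSB = 4 V ÷ 2^19 = 4/524288 V = 7.62939 µV.
V_rms = LSB/√12 = 7.62939 µV / √12 = 2.202 µV.

2.202 µV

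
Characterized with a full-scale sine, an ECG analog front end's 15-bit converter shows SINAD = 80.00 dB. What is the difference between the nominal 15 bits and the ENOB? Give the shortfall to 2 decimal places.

2.00 bits

N_eff = (80.00 − 1.76)/6.02 = 12.9967 bits.
15 − 12.9967 = 2.00 bits below nominal.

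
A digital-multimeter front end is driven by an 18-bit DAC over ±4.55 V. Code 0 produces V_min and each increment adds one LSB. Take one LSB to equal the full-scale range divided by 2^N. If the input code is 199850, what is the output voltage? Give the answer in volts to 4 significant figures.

The full-scale span is 4.55 − (-4.55) = 9.1 V. LSB = 9.1 V / 2^18.
V_out = -4.55 + 199850 × (9.1/262144) V
      = -4.55 + 6.93754 = 2.38754 V.

2.388 V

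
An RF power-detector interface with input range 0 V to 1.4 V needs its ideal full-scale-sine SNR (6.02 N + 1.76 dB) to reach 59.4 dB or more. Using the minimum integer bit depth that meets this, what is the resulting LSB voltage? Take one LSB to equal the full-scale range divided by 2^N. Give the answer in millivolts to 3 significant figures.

Span = 1.4 V.
N ≥ (59.4 − 1.76)/6.02 = 9.575 → N_min = 10.
Step size = 1.4/1024 V = 1.37 mV.

1.37 mV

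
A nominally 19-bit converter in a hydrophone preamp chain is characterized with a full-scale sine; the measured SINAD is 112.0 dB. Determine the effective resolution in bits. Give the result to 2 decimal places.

18.31 bits

Inverting SNR = 6.02 N + 1.76: N_eff = (112.0 − 1.76)/6.02 = 18.3123.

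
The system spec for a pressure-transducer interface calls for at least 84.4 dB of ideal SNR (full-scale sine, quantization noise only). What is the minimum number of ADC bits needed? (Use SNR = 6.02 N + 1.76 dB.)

14 bits

Required N = ⌈(84.4 − 1.76)/6.02⌉ = ⌈13.728⌉ = 14.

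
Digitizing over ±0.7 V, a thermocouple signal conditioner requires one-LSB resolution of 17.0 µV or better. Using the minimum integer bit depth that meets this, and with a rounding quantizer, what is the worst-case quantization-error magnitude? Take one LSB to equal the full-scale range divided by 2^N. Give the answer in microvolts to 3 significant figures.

Span: 0.7 V − (-0.7 V) = 1.4 V.
Levels needed ≥ 1.4/17.0 µV = 82350. 2^17 = 131072 suffices, so N_min = 17.
One LSB is 1.4 V / 131072 = 10.681 µV.
Half an LSB is 5.34 µV.

5.34 µV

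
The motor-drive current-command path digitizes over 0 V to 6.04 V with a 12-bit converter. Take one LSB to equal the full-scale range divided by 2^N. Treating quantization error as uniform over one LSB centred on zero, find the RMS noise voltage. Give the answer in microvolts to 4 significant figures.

Span = 6.04 V.
One LSB is 6.04 V / 4096 = 1.47461 mV.
V_rms = LSB/√12 = 1.47461 mV / √12 = 425.7 µV.

425.7 µV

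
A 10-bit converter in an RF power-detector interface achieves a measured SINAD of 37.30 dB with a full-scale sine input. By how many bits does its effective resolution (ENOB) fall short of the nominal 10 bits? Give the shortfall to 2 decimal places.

4.10 bits

ENOB = (SINAD − 1.76)/6.02 = (37.30 − 1.76)/6.02 = 5.9037 bits.
10 − 5.9037 = 4.10 bits below nominal.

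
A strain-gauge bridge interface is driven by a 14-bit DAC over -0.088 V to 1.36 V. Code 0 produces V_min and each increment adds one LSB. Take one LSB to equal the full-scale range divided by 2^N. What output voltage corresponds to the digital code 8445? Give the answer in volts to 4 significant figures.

Full-scale range = 1.36 V − (-0.088 V) = 1.448 V. LSB = 1.448 V / 2^14.
Output = V_min + (8445/16384) × range = -0.088 + 0.515442 × 1.448 V
      = -0.088 V + 0.746360 V = 0.658360 V.

0.6584 V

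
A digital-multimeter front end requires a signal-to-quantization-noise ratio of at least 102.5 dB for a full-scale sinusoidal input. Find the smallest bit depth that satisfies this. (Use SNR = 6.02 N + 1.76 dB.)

17 bits

6.02 N + 1.76 ≥ 102.5 gives N ≥ 16.734, so the minimum integer is 17.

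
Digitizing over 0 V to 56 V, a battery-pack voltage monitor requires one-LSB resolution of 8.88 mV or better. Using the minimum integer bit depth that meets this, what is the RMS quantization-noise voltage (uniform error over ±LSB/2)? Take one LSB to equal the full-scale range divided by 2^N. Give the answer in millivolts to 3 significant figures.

V_FS = 56 V.
56 V / 8.88 mV = 6306. Since 2^12 = 4096 and 2^13 = 8192, N = 13.
Step size = 56/8192 V = 6.8359 mV.
RMS noise = LSB/√12 = 1.97 mV.

1.97 mV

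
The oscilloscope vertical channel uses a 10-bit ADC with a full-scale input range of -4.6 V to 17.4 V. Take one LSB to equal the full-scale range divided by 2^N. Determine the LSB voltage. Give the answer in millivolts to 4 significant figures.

21.48 mV

Full-scale range = 17.4 V − (-4.6 V) = 22 V.
There are 2^10 = 1024 steps.
Step size = 22/1024 V = 21.48 mV.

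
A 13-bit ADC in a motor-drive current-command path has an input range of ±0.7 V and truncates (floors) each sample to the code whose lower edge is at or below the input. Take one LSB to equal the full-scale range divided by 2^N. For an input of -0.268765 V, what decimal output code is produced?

2523

The full-scale span is 0.7 − (-0.7) = 1.4 V. LSB = 1.4 V / 2^13 ≈ 170.9 µV.
code = ⌊(V_in − V_min)/LSB⌋ = ⌊(V_in − V_min) × 2^13 / range⌋
     = ⌊(-0.268765 − (-0.7)) × 8192 / 1.4⌋ = ⌊0.431235 × 8192/1.4⌋
     = ⌊2523.341⌋ = 2523.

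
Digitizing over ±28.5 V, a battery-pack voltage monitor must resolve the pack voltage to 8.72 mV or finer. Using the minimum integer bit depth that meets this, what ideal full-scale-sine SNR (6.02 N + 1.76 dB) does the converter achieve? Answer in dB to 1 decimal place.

80.0 dB

Range = 28.5 − (-28.5) = 57 V.
Levels needed ≥ 57/8.72 mV = 6537. 2^13 = 8192 suffices, so N_min = 13.
6.02(13) + 1.76 = 80.02 dB.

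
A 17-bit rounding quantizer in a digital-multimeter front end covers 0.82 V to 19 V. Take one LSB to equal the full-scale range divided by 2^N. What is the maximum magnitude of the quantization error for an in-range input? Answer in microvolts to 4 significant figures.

Range = 19 − (0.82) = 18.18 V.
One LSB is 18.18 V / 131072 = 138.702 µV.
A rounding quantizer has |error| ≤ LSB/2 = 69.35 µV.

69.35 µV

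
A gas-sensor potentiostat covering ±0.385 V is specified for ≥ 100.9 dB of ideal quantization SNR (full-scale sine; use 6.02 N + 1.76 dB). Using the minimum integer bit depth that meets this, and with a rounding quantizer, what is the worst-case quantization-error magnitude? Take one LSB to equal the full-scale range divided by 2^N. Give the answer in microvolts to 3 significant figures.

2.94 µV

Span: 0.385 V − (-0.385 V) = 0.77 V.
N ≥ (100.9 − 1.76)/6.02 = 16.468 → N_min = 17.
Step size = 0.77/131072 V = 5.8746 µV.
Half an LSB is 2.94 µV.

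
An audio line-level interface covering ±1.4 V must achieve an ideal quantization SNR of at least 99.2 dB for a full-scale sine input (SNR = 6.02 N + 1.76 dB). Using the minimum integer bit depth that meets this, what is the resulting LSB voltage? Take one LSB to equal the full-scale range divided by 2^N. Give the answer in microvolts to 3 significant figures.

Range = 1.4 − (-1.4) = 2.8 V.
N ≥ (99.2 − 1.76)/6.02 = 16.186 → N_min = 17.
One LSB is 2.8 V / 131072 = 21.4 µV.

21.4 µV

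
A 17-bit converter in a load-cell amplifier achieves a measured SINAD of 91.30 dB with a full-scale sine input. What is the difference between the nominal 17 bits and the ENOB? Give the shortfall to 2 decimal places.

2.13 bits

Effective bits = (91.30 − 1.76)/6.02 = 14.8738.
17 − 14.8738 = 2.13 bits below nominal.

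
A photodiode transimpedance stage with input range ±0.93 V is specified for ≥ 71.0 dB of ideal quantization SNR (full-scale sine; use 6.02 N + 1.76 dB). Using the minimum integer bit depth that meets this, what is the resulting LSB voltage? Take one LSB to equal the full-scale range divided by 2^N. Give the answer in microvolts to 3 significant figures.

Span: 0.93 V − (-0.93 V) = 1.86 V.
6.02 N + 1.76 ≥ 71.0 gives N ≥ 11.502, so the minimum integer is 12.
LSB = 1.86 V / 2^12 = 454 µV.

454 µV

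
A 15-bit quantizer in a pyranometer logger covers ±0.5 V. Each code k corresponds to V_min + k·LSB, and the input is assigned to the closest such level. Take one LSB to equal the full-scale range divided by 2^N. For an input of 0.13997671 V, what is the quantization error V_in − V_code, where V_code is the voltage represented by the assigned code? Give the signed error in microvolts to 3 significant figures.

Range = 0.5 − (-0.5) = 1 V. LSB = 1 V / 2^15 ≈ 30.52 µV.
(0.13997671 − (-0.5)) / LSB = 0.63997671 × 32768/1 = 20970.7568. Nearest integer: k = 20971.
V_code = V_min + k × range/2^15 = -0.5 + 20971 × 1/32768 = 0.13998413086 V.
e = 0.13997671 − (0.13998413086) = −7.42 µV.

−7.42 µV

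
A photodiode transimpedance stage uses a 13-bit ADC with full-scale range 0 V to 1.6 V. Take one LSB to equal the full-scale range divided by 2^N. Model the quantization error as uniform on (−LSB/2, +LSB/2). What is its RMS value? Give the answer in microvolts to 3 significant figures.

V_FS = 1.6 V.
LSB = 1.6 V / 2^13 = 195.31 µV.
For a uniform distribution on [−LSB/2, +LSB/2], V_rms = LSB/√12 = 195.31 µV/3.4641 = 56.4 µV.

56.4 µV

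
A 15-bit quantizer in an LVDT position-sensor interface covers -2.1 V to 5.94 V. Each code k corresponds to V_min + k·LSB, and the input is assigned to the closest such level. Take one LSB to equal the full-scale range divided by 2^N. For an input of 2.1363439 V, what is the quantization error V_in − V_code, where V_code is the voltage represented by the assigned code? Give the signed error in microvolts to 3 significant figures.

Span: 5.94 V − (-2.1 V) = 8.04 V. LSB = 8.04 V / 2^15 ≈ 245.4 µV.
(2.1363439 − (-2.1)) / LSB = 4.2363439 × 32768/8.04 = 17265.7359. Nearest integer: k = 17266.
V_code = -2.1 + (17266/32768) × 8.04 = 2.1364086914 V.
e = 2.1363439 − (2.1364086914) = −64.8 µV.

−64.8 µV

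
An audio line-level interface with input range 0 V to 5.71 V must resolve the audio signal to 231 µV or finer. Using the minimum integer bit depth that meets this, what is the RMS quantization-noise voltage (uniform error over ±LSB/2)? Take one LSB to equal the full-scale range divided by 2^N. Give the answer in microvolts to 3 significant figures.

50.3 µV

V_FS = 5.71 V.
Need 2^N ≥ 5.71 V / 231 µV = 24720 → N_min = 15.
One LSB is 5.71 V / 32768 = 174.26 µV.
σ_q = LSB/√12 = 174.26 µV/3.4641 = 50.3 µV.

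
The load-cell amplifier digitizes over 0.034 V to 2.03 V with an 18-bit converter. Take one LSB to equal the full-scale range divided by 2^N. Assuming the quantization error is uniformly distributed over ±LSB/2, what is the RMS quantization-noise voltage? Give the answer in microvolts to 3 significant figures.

Full-scale range = 2.03 V − (0.034 V) = 1.996 V.
LSB = 1.996 V / 2^18 = 7.6141 µV.
RMS of a uniform error over width LSB is LSB/√12 = 2.20 µV.

2.20 µV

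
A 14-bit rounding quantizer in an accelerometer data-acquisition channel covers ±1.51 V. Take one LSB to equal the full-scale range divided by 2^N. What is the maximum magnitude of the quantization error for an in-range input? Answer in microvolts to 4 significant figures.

92.16 µV

Span: 1.51 V − (-1.51 V) = 3.02 V.
Step size = 3.02/16384 V = 184.326 µV.
A rounding quantizer has |error| ≤ LSB/2 = 92.16 µV.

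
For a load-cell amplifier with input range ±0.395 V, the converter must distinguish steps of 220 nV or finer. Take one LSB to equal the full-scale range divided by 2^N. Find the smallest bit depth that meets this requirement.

22 bits

The full-scale span is 0.395 − (-0.395) = 0.79 V.
Levels needed ≥ 0.79/220 nV = 3.591e6. 2^22 = 4194304 suffices, so N_min = 22.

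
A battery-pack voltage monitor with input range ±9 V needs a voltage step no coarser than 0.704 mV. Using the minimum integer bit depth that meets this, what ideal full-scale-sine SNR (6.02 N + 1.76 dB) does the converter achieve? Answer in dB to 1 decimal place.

Full-scale range = 9 V − (-9 V) = 18 V.
18 V / 0.704 mV = 25570. Since 2^14 = 16384 and 2^15 = 32768, N = 15.
Ideal SNR at N = 15: 6.02·15 + 1.76 = 92.1 dB.

92.1 dB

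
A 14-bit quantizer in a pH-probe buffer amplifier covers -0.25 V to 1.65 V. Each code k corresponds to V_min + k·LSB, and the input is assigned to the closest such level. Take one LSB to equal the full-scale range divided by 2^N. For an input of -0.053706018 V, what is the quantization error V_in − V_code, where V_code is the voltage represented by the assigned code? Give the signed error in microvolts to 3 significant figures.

−37.8 µV

Full-scale range = 1.65 V − (-0.25 V) = 1.9 V. LSB = 1.9 V / 2^14 ≈ 116.0 µV.
(V_in − V_min)/LSB = (-0.053706018 − (-0.25)) × 16384/1.9 = 1692.6740 → nearest code k = 1693.
V_code = -0.25 + (1693/16384) × 1.9 = -0.053668212891 V.
Error = V_in − V_code = -0.053706018 − (-0.053668212891) = −37.8 µV.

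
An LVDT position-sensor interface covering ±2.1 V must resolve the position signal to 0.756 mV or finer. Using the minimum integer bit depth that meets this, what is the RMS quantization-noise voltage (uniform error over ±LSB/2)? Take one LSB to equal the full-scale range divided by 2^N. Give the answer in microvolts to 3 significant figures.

The full-scale span is 2.1 − (-2.1) = 4.2 V.
Required number of levels: 4.2/0.756 mV = 5555.6; smallest N with 2^N ≥ that is 13.
LSB = 4.2 V ÷ 2^13 = 4.2/8192 V = 0.51270 mV.
σ_q = LSB/√12 = 0.51270 mV/3.4641 = 148 µV.

148 µV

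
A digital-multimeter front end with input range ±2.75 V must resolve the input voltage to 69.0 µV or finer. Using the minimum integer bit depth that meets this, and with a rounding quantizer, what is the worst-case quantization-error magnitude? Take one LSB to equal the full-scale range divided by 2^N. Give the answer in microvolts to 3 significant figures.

21.0 µV

Range = 2.75 − (-2.75) = 5.5 V.
Required number of levels: 5.5/69.0 µV = 79710; smallest N with 2^N ≥ that is 17.
One LSB is 5.5 V / 131072 = 41.962 µV.
|e|_max = LSB/2 = 21.0 µV.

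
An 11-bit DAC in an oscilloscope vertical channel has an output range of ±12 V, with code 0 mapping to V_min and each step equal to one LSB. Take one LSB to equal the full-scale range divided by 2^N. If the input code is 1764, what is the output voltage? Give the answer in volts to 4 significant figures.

Span: 12 V − (-12 V) = 24 V. LSB = 24 V / 2^11.
V_out = -12 + 1764 × (24/2048) V
      = -12 V + 20.6719 V = 8.67188 V.

8.672 V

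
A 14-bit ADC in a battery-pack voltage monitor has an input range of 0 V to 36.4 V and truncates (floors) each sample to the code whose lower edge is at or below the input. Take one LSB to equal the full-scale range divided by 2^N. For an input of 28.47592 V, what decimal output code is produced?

Full-scale range = 36.4 V. LSB = 36.4 V / 2^14 ≈ 2.222 mV.
code = ⌊(V_in − V_min)/LSB⌋ = ⌊(V_in − V_min) × 2^14 / range⌋
     = ⌊(28.47592 − (0)) × 16384 / 36.4⌋ = ⌊28.47592 × 16384/36.4⌋
     = ⌊12817.293⌋ = 12817.

12817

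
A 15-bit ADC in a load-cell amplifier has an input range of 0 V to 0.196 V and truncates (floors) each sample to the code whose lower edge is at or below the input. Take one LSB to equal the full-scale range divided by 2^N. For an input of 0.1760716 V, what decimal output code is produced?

Range is 0.196 V. LSB = 0.196 V / 2^15 ≈ 5.981 µV.
(V_in − V_min) × 2^15/range = (0.1760716 − (0)) × 32768/0.196 = 29436.297.
Floor → code = 29436.

29436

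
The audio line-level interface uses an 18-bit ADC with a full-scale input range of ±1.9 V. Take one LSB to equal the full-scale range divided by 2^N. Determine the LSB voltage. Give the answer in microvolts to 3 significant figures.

14.5 µV

The full-scale span is 1.9 − (-1.9) = 3.8 V.
2^18 = 262144 levels.
LSB = 3.8 V / 2^18 = 14.5 µV.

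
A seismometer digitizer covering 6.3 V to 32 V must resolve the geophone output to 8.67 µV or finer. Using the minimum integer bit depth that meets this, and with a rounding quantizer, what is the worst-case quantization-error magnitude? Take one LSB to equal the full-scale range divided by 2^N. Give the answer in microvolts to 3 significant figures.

3.06 µV

Span: 32 V − (6.3 V) = 25.7 V.
Levels needed ≥ 25.7/8.67 µV = 2.964e6. 2^22 = 4194304 suffices, so N_min = 22.
LSB = 25.7 V / 2^22 = 6.1274 µV.
|e|_max = LSB/2 = 3.06 µV.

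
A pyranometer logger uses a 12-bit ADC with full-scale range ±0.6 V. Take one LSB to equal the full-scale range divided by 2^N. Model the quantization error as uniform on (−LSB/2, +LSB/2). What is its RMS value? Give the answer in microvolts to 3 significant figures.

Range = 0.6 − (-0.6) = 1.2 V.
Step size = 1.2/4096 V = 292.97 µV.
RMS of a uniform error over width LSB is LSB/√12 = 84.6 µV.

84.6 µV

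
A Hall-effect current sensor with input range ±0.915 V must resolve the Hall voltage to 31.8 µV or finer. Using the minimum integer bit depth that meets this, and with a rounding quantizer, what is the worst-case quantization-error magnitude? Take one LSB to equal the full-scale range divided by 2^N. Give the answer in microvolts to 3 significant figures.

14.0 µV

Full-scale range = 0.915 V − (-0.915 V) = 1.83 V.
Levels needed ≥ 1.83/31.8 µV = 57550. 2^16 = 65536 suffices, so N_min = 16.
Step size = 1.83/65536 V = 27.924 µV.
|e|_max = LSB/2 = 14.0 µV.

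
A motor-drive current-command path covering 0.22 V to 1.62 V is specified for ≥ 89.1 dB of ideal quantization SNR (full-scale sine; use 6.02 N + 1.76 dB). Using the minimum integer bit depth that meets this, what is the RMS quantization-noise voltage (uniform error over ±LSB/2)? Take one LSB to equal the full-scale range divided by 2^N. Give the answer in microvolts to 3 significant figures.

12.3 µV

Range = 1.62 − (0.22) = 1.4 V.
Solving 6.02 N ≥ 89.1 − 1.76: N ≥ 14.508. Round up → N = 15.
LSB = 1.4 V ÷ 2^15 = 1.4/32768 V = 42.725 µV.
σ_q = LSB/√12 = 42.725 µV/3.4641 = 12.3 µV.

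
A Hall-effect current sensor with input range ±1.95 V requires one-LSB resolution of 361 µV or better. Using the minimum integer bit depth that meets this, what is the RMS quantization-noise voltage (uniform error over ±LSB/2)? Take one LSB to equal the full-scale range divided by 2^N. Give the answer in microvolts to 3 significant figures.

Range = 1.95 − (-1.95) = 3.9 V.
3.9 V / 361 µV = 10800. Since 2^13 = 8192 and 2^14 = 16384, N = 14.
LSB = 3.9 V / 2^14 = 238.04 µV.
V_rms = LSB/√12 = 68.7 µV.

68.7 µV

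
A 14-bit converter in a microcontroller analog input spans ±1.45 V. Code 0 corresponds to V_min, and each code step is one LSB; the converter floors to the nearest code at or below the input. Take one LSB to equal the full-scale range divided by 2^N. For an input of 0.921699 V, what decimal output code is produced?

Span: 1.45 V − (-1.45 V) = 2.9 V. LSB = 2.9 V / 2^14 ≈ 177.0 µV.
(V_in − V_min) × 2^14/range = (0.921699 − (-1.45)) × 16384/2.9 = 13399.282.
Floor → code = 13399.

13399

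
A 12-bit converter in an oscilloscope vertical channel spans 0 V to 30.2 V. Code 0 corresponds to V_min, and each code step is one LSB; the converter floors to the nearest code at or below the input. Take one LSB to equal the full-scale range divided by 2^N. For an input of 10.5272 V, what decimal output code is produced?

Range is 30.2 V. LSB = 30.2 V / 2^12 ≈ 7.373 mV.
code = ⌊(V_in − V_min)/LSB⌋ = ⌊(V_in − V_min) × 2^12 / range⌋
     = ⌊(10.5272 − (0)) × 4096 / 30.2⌋ = ⌊10.5272 × 4096/30.2⌋
     = ⌊1427.795⌋ = 1427.

1427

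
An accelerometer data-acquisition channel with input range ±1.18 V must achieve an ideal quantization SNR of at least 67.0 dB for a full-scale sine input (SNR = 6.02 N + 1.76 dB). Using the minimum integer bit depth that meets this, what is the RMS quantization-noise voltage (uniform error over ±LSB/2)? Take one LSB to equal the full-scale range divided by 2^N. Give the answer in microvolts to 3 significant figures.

Range = 1.18 − (-1.18) = 2.36 V.
N ≥ (67.0 − 1.76)/6.02 = 10.837 → N_min = 11.
Step size = 2.36/2048 V = 1.1523 mV.
RMS noise = LSB/√12 = 333 µV.

333 µV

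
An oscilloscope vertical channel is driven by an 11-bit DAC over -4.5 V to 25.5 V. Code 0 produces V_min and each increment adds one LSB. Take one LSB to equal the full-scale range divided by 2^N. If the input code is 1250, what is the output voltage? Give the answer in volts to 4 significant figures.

The full-scale span is 25.5 − (-4.5) = 30 V. LSB = 30 V / 2^11.
V_out = -4.5 + 1250 × (30/2048) V
      = -4.5 + 18.3105 = 13.8105 V.

13.81 V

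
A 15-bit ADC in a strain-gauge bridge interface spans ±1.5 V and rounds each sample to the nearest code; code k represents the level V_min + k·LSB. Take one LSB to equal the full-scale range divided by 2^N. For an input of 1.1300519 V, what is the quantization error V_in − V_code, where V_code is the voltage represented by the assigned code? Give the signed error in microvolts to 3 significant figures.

Span: 1.5 V − (-1.5 V) = 3 V. LSB = 3 V / 2^15 ≈ 91.55 µV.
(V_in − V_min)/LSB = (1.1300519 − (-1.5)) × 32768/3 = 28727.1802 → nearest code k = 28727.
V_code = -1.5 + (28727/32768) × 3 = 1.1300354004 V.
V_in − V_code = 1.1300519 − (1.1300354004) = +16.5 µV.

+16.5 µV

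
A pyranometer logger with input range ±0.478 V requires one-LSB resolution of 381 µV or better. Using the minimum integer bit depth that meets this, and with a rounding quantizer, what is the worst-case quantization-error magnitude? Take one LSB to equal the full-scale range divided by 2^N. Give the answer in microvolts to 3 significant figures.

Full-scale range = 0.478 V − (-0.478 V) = 0.956 V.
0.956 V / 381 µV = 2509. Since 2^11 = 2048 and 2^12 = 4096, N = 12.
LSB = 0.956 V / 2^12 = 233.40 µV.
Max error for round-to-nearest is LSB/2 = 117 µV.

117 µV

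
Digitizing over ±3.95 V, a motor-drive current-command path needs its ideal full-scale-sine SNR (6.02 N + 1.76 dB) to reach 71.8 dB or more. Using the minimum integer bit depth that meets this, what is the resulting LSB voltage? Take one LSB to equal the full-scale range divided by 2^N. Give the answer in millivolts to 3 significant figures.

1.93 mV

Span: 3.95 V − (-3.95 V) = 7.9 V.
Solving 6.02 N ≥ 71.8 − 1.76: N ≥ 11.635. Round up → N = 12.
Step size = 7.9/4096 V = 1.93 mV.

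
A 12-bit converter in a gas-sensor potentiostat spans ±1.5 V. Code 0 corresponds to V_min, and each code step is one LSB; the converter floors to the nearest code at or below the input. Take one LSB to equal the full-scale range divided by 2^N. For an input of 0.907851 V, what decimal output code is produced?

The full-scale span is 1.5 − (-1.5) = 3 V. LSB = 3 V / 2^12 ≈ 0.7324 mV.
code = ⌊(V_in − V_min)/LSB⌋ = ⌊(V_in − V_min) × 2^12 / range⌋
     = ⌊(0.907851 − (-1.5)) × 4096 / 3⌋ = ⌊2.407851 × 4096/3⌋
     = ⌊3287.519⌋ = 3287.

3287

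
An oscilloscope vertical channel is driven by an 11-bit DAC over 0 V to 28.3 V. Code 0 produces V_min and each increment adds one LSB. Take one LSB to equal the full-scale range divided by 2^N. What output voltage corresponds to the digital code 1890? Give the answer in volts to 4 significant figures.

Span = 28.3 V. LSB = 28.3 V / 2^11.
V_out = V_min + code × LSB = 0 V + 1890 × 28.3 V / 2048
      = 0 V + 26.1167 V = 26.1167 V.

26.12 V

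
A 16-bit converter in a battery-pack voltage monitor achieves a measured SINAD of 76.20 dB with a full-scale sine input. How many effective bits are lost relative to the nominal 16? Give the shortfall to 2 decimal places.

3.63 bits

ENOB = (SINAD − 1.76)/6.02 = (76.20 − 1.76)/6.02 = 12.3654 bits.
16 − 12.3654 = 3.63 bits below nominal.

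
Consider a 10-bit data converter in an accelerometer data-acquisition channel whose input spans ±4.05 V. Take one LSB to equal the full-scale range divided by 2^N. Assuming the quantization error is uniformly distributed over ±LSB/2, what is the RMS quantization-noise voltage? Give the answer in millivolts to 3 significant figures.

2.28 mV

Full-scale range = 4.05 V − (-4.05 V) = 8.1 V.
One LSB is 8.1 V / 1024 = 7.9102 mV.
σ_q = LSB/√12 = 7.9102 mV/3.4641 = 2.28 mV.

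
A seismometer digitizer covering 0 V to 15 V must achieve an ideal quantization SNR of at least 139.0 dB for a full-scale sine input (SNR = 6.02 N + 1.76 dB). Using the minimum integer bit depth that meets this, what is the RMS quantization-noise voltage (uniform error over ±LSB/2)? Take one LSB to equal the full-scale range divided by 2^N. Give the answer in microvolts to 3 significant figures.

Range is 15 V.
Required N = ⌈(139.0 − 1.76)/6.02⌉ = ⌈22.797⌉ = 23.
LSB = 15 V ÷ 2^23 = 15/8388608 V = 1.7881 µV.
V_rms = LSB/√12 = 0.516 µV.

0.516 µV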